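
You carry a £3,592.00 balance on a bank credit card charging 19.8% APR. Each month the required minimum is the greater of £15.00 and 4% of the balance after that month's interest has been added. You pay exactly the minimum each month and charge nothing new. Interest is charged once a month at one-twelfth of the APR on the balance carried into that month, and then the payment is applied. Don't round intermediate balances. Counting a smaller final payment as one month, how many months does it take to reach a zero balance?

125 months

Monthly rate r = 19.8%/12 = 1.65% = 0.0165.
While 4% of the post-interest balance exceeds £15.00, each month B ← (B·(1+r))·(1 − 0.04), i.e. B shrinks by the factor (1+r)·0.96 = 0.97584.
This holds for months 1–94. Entering month 95 the balance is £360.52; 4% of the post-interest balance is now below £15.00, so the flat £15.00 minimum applies from here.
From month 95 a fixed £15.00 at rate r clears £360.52 in 31 more payments. Total: 94 + 31 = 125 months.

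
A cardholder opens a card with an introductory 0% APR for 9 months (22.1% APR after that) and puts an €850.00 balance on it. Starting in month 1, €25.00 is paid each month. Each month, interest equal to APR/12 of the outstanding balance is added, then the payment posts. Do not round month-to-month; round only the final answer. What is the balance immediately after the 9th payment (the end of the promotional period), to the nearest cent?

Promo months 1–9 at r₀ = 0%/12 = 0; months 10+ at r₁ = 22.1%/12 = 0.0184167.
After month 9 (no interest yet): B = €850.00 − 9·€25.00 = €625.00.

€625.00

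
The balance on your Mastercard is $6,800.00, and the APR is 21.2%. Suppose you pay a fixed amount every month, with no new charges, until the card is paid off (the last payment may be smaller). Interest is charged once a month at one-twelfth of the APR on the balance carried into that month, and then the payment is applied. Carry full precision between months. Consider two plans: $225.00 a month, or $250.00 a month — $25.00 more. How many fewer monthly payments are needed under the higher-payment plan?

Monthly rate r = 21.2%/12 = 1.76667% = 0.0176667.
At $225.00/mo: n = ⌈−ln(1 − rB₀/P)/ln(1+r)⌉ = 44 payments (last $133.79); total interest = total paid − $6,800.00 = $3,008.79.
At $250.00/mo: 38 payments (last $100.35); total interest $2,550.35.
Payments saved = 44 − 38 = 6.

6 fewer payments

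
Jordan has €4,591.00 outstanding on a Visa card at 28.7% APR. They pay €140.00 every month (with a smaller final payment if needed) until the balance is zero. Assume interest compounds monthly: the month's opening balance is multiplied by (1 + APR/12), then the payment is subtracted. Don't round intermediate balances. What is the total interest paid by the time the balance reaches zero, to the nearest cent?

Monthly rate r = 28.7%/12 = 2.39167% = 0.0239167.
Payoff takes n = ⌈−ln(1 − rB₀/P)/ln(1+r)⌉ = ⌈64.897⌉ = 65 payments; the last is €125.72.
Total paid = 64·€140.00 + €125.72 = €9,085.72.
Total interest = total paid − principal = €9,085.72 − €4,591.00 = €4,494.72.

€4,494.72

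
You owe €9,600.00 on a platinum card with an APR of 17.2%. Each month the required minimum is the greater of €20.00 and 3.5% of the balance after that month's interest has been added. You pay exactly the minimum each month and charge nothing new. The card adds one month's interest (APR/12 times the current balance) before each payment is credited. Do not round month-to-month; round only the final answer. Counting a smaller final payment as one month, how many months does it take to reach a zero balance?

Monthly rate r = 17.2%/12 = 1.43333% = 0.0143333.
While 3.5% of the post-interest balance exceeds €20.00, each month B ← (B·(1+r))·(1 − 0.035), i.e. B shrinks by the factor (1+r)·0.965 = 0.97883.
This holds for months 1–133. Entering month 134 the balance is €557.75; 3.5% of the post-interest balance is now below €20.00, so the flat €20.00 minimum applies from here.
From month 134 a fixed €20.00 at rate r clears €557.75 in 36 more payments. Total: 133 + 36 = 169 months.

169 months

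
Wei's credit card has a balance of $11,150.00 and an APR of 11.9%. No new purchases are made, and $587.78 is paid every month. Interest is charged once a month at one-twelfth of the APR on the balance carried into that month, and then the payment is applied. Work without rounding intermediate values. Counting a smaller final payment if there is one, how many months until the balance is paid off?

22 months

Monthly rate r = 11.9%/12 = 0.991667% = 0.00991667.
Recurrence: B ← B·(1+r) − $587.78.
Month 1: interest $110.57; balance after payment $10,672.79.
Month 2: interest $105.84; balance after payment $10,190.85.
Closed form: n = −ln(1 − rB₀/P)/ln(1+r) = −ln(0.81188)/ln(1.00992) ≈ 21.119, so the balance reaches zero during payment 22.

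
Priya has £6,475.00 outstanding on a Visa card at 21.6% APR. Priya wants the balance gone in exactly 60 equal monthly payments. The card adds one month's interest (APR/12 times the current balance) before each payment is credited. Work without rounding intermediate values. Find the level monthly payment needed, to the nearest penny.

Monthly rate r = 21.6%/12 = 1.8% = 0.018.
Level-payment amortization: P = B₀·r / (1 − (1+r)^(−n)) = 6475.00·0.018 / (1 − 1.018^(−60)).
Denominator 1 − (1+r)^(−60) = 0.657126974.
P = 116.55 / 0.657126974 ≈ 177.36.

£177.36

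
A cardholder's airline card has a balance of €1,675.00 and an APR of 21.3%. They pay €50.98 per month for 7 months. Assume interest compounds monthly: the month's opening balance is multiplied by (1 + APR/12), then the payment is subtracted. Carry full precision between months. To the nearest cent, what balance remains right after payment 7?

€1,518.10

Monthly rate r = 21.3%/12 = 1.775% = 0.01775.
Each month: B ← B·(1+r) − €50.98.
Month 1: interest €29.73; balance after payment €1,653.75.
Month 2: interest €29.35; balance after payment €1,632.13.
Month 3: interest €28.97; balance after payment €1,610.12.
Month 4: interest €28.58; balance after payment €1,587.72.
Month 5: interest €28.18; balance after payment €1,564.92.
Month 6: interest €27.78; balance after payment €1,541.71.
Month 7: interest €27.37; balance after payment €1,518.10.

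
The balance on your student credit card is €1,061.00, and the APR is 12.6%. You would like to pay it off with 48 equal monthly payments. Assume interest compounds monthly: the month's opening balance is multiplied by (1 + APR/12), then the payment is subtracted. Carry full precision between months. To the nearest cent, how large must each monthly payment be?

€28.25

Monthly rate r = 12.6%/12 = 1.05% = 0.0105.
Level-payment amortization: P = B₀·r / (1 − (1+r)^(−n)) = 1061.00·0.0105 / (1 − 1.0105^(−48)).
Denominator 1 − (1+r)^(−48) = 0.394301158.
P = 11.1405 / 0.394301158 ≈ 28.25.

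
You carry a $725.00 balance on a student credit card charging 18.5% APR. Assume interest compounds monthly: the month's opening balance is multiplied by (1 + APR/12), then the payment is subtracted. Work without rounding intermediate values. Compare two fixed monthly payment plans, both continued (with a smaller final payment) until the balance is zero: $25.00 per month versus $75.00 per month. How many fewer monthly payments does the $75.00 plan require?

28 fewer payments

Monthly rate r = 18.5%/12 = 1.54167% = 0.0154167.
At $25.00/mo: n = ⌈−ln(1 − rB₀/P)/ln(1+r)⌉ = 39 payments (last $18.31); total interest = total paid − $725.00 = $243.31.
At $75.00/mo: 11 payments (last $41.25); total interest $66.25.
Payments saved = 39 − 11 = 28.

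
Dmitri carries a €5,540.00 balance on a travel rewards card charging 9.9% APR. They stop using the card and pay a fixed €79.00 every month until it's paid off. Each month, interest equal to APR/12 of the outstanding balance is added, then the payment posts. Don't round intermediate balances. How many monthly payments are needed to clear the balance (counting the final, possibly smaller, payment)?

Monthly rate r = 9.9%/12 = 0.825% = 0.00825.
Recurrence: B ← B·(1+r) − €79.00.
Month 1: interest €45.71; balance after payment €5,506.70.
Month 2: interest €45.43; balance after payment €5,473.14.
Closed form: n = −ln(1 − rB₀/P)/ln(1+r) = −ln(0.42146)/ln(1.00825) ≈ 105.164, so the balance reaches zero during payment 106.

106 months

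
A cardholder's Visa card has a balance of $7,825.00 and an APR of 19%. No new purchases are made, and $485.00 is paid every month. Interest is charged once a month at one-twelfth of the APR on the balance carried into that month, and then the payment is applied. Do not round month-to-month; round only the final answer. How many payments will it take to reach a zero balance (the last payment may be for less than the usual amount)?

19 payments

Monthly rate r = 19%/12 = 1.58333% = 0.0158333.
Recurrence: B ← B·(1+r) − $485.00.
Month 1: interest $123.90; balance after payment $7,463.90.
Month 2: interest $118.18; balance after payment $7,097.07.
Closed form: n = −ln(1 − rB₀/P)/ln(1+r) = −ln(0.74454)/ln(1.01583) ≈ 18.778, so the balance reaches zero during payment 19.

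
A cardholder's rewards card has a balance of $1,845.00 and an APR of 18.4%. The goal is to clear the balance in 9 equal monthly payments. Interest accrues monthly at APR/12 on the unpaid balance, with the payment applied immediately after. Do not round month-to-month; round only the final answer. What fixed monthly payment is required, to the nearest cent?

$221.04

Monthly rate r = 18.4%/12 = 1.53333% = 0.0153333.
Level-payment amortization: P = B₀·r / (1 − (1+r)^(−n)) = 1845.00·0.0153333 / (1 − 1.01533^(−9)).
Denominator 1 − (1+r)^(−9) = 0.127988522.
P = 28.29 / 0.127988522 ≈ 221.04.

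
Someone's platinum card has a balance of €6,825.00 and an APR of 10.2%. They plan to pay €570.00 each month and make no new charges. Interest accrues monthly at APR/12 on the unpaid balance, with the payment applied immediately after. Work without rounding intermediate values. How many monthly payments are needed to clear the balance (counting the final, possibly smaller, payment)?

Monthly rate r = 10.2%/12 = 0.85% = 0.0085.
Recurrence: B ← B·(1+r) − €570.00.
Month 1: interest €58.01; balance after payment €6,313.01.
Month 2: interest €53.66; balance after payment €5,796.67.
Closed form: n = −ln(1 − rB₀/P)/ln(1+r) = −ln(0.89822)/ln(1.0085) ≈ 12.681, so the balance reaches zero during payment 13.

13 months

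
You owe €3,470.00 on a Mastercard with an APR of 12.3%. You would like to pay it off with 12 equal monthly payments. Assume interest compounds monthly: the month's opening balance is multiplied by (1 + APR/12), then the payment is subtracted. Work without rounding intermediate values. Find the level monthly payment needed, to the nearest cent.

Monthly rate r = 12.3%/12 = 1.025% = 0.01025.
Level-payment amortization: P = B₀·r / (1 − (1+r)^(−n)) = 3470.00·0.01025 / (1 − 1.01025^(−12)).
Denominator 1 − (1+r)^(−12) = 0.115182526.
P = 35.5675 / 0.115182526 ≈ 308.79.

€308.79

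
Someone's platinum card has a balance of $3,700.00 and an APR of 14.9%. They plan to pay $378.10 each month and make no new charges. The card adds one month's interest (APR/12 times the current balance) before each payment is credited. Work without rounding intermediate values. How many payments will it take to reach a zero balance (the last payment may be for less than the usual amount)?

11 months

Monthly rate r = 14.9%/12 = 1.24167% = 0.0124167.
Recurrence: B ← B·(1+r) − $378.10.
Month 1: interest $45.94; balance after payment $3,367.84.
Month 2: interest $41.82; balance after payment $3,031.56.
Closed form: n = −ln(1 − rB₀/P)/ln(1+r) = −ln(0.87849)/ln(1.01242) ≈ 10.498, so the balance reaches zero during payment 11.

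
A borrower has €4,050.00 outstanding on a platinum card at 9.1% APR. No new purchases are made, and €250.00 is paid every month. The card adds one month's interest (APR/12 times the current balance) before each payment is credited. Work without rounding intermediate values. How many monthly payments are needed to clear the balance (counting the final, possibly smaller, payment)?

18 payments

Monthly rate r = 9.1%/12 = 0.758333% = 0.00758333.
Recurrence: B ← B·(1+r) − €250.00.
Month 1: interest €30.71; balance after payment €3,830.71.
Month 2: interest €29.05; balance after payment €3,609.76.
Closed form: n = −ln(1 − rB₀/P)/ln(1+r) = −ln(0.87715)/ln(1.00758) ≈ 17.350, so the balance reaches zero during payment 18.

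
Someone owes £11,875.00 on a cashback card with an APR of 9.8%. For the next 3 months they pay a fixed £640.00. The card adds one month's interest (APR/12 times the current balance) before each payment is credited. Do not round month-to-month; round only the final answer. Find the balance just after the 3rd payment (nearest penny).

£10,232.60

Monthly rate r = 9.8%/12 = 0.816667% = 0.00816667.
Each month: B ← B·(1+r) − £640.00.
Month 1: interest £96.98; balance after payment £11,331.98.
Month 2: interest £92.54; balance after payment £10,784.52.
Month 3: interest £88.07; balance after payment £10,232.60.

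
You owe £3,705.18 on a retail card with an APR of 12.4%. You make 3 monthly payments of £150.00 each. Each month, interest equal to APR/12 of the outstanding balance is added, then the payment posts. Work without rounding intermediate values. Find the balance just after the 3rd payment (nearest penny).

Monthly rate r = 12.4%/12 = 1.03333% = 0.0103333.
Each month: B ← B·(1+r) − £150.00.
Month 1: interest £38.29; balance after payment £3,593.47.
Month 2: interest £37.13; balance after payment £3,480.60.
Month 3: interest £35.97; balance after payment £3,366.57.

£3,366.57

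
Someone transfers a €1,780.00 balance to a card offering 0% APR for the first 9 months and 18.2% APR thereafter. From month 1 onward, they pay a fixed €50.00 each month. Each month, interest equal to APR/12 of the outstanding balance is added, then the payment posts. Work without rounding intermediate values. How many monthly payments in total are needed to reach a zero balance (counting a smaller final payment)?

Promo months 1–9 at r₀ = 0%/12 = 0; months 10+ at r₁ = 18.2%/12 = 0.0151667.
After month 9 (no interest yet): B = €1,780.00 − 9·€50.00 = €1,330.00.
Then at r₁ with €50.00/mo: n₂ = −ln(1 − r₁·B/P)/ln(1+r₁) ≈ 34.32 → 35 more payments.

44 months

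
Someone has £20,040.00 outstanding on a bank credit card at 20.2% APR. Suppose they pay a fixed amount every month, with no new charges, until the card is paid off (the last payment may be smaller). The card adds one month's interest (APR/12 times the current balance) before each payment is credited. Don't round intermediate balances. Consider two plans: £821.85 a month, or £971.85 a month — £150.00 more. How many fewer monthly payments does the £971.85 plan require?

6 fewer payments

Monthly rate r = 20.2%/12 = 1.68333% = 0.0168333.
At £821.85/mo: n = ⌈−ln(1 − rB₀/P)/ln(1+r)⌉ = 32 payments (last £539.66); total interest = total paid − £20,040.00 = £5,977.01.
At £971.85/mo: 26 payments (last £527.02); total interest £4,783.27.
Payments saved = 32 − 26 = 6.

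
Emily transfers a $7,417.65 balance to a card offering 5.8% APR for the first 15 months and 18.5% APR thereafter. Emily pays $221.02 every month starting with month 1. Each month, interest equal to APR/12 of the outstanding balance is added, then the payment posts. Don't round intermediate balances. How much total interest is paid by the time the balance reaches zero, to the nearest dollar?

$1,405

Promo months 1–15 at r₀ = 5.8%/12 = 0.00483333; months 16+ at r₁ = 18.5%/12 = 0.0154167.
After month 15: iterate B ← B·(1+r₀) − $221.02 for 15 months → $4,544.16.
Then at r₁ with $221.02/mo: n₂ = −ln(1 − r₁·B/P)/ln(1+r₁) ≈ 24.92 → 25 more payments.
Total paid = 39·$221.02 + $202.87 = $8,822.65; interest = $8,822.65 − $7,417.65 = $1,405.00.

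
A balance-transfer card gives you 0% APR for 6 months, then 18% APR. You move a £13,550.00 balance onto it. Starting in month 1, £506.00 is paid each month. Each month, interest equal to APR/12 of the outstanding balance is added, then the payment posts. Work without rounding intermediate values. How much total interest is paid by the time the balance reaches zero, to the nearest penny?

£2,180.00

Promo months 1–6 at r₀ = 0%/12 = 0; months 7+ at r₁ = 18%/12 = 0.015.
After month 6 (no interest yet): B = £13,550.00 − 6·£506.00 = £10,514.00.
Then at r₁ with £506.00/mo: n₂ = −ln(1 − r₁·B/P)/ln(1+r₁) ≈ 25.09 → 26 more payments.
Total paid = 31·£506.00 + £44.00 = £15,730.00; interest = £15,730.00 − £13,550.00 = £2,180.00.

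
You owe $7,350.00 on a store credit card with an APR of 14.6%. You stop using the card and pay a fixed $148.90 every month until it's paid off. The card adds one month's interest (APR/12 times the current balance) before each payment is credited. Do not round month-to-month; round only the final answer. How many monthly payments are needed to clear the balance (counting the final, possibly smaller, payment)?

76 months

Monthly rate r = 14.6%/12 = 1.21667% = 0.0121667.
Recurrence: B ← B·(1+r) − $148.90.
Month 1: interest $89.42; balance after payment $7,290.53.
Month 2: interest $88.70; balance after payment $7,230.33.
Closed form: n = −ln(1 − rB₀/P)/ln(1+r) = −ln(0.39943)/ln(1.01217) ≈ 75.887, so the balance reaches zero during payment 76.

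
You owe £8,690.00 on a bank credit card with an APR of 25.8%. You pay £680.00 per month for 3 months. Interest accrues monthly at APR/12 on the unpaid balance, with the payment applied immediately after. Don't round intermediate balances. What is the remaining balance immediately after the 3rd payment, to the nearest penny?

£7,178.47

Monthly rate r = 25.8%/12 = 2.15% = 0.0215.
Each month: B ← B·(1+r) − £680.00.
Month 1: interest £186.84; balance after payment £8,196.83.
Month 2: interest £176.23; balance after payment £7,693.07.
Month 3: interest £165.40; balance after payment £7,178.47.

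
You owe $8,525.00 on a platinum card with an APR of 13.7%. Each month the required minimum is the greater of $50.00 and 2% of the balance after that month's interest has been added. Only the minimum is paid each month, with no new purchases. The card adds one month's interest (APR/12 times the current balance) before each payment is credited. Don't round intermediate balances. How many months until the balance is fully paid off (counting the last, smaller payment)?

Monthly rate r = 13.7%/12 = 1.14167% = 0.0114167.
While 2% of the post-interest balance exceeds $50.00, each month B ← (B·(1+r))·(1 − 0.02), i.e. B shrinks by the factor (1+r)·0.98 = 0.99119.
This holds for months 1–140. Entering month 141 the balance is $2,469.22; 2% of the post-interest balance is now below $50.00, so the flat $50.00 minimum applies from here.
From month 141 a fixed $50.00 at rate r clears $2,469.22 in 74 more payments. Total: 140 + 74 = 214 months.

214 months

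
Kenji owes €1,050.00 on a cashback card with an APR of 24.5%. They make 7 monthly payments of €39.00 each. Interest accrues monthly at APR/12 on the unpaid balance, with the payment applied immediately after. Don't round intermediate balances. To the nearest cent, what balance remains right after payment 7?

Monthly rate r = 24.5%/12 = 2.04167% = 0.0204167.
Each month: B ← B·(1+r) − €39.00.
Month 1: interest €21.44; balance after payment €1,032.44.
Month 2: interest €21.08; balance after payment €1,014.52.
Month 3: interest €20.71; balance after payment €996.23.
Month 4: interest €20.34; balance after payment €977.57.
Month 5: interest €19.96; balance after payment €958.53.
Month 6: interest €19.57; balance after payment €939.10.
Month 7: interest €19.17; balance after payment €919.27.

€919.27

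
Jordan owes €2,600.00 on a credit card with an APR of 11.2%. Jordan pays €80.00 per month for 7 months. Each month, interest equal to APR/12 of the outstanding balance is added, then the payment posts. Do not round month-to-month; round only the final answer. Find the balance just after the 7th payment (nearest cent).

Monthly rate r = 11.2%/12 = 0.933333% = 0.00933333.
Each month: B ← B·(1+r) − €80.00.
Month 1: interest €24.27; balance after payment €2,544.27.
Month 2: interest €23.75; balance after payment €2,488.01.
Month 3: interest €23.22; balance after payment €2,431.23.
Month 4: interest €22.69; balance after payment €2,373.93.
Month 5: interest €22.16; balance after payment €2,316.08.
Month 6: interest €21.62; balance after payment €2,257.70.
Month 7: interest €21.07; balance after payment €2,198.77.

€2,198.77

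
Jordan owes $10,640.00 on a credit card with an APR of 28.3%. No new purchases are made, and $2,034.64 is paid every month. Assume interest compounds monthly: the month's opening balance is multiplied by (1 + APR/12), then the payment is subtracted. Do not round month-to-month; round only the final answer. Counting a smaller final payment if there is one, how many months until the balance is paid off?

6 payments

Monthly rate r = 28.3%/12 = 2.35833% = 0.0235833.
Recurrence: B ← B·(1+r) − $2,034.64.
Month 1: interest $250.93; balance after payment $8,856.29.
Month 2: interest $208.86; balance after payment $7,030.51.
Month 3: interest $165.80; balance after payment $5,161.67.
Month 4: interest $121.73; balance after payment $3,248.76.
Month 5: interest $76.62; balance after payment $1,290.74.
Month 6: interest $30.44; balance after payment $0.00.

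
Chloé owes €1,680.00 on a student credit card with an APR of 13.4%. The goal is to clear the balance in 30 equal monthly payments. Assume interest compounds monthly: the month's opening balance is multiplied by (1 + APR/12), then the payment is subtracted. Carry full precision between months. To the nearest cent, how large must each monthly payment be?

€66.21

Monthly rate r = 13.4%/12 = 1.11667% = 0.0111667.
Level-payment amortization: P = B₀·r / (1 − (1+r)^(−n)) = 1680.00·0.0111667 / (1 − 1.01117^(−30)).
Denominator 1 − (1+r)^(−30) = 0.283332578.
P = 18.76 / 0.283332578 ≈ 66.21.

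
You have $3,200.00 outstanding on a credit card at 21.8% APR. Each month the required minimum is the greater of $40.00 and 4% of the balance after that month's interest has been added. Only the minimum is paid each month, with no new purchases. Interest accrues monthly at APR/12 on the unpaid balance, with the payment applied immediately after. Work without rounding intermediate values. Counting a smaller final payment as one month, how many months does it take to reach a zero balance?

Monthly rate r = 21.8%/12 = 1.81667% = 0.0181667.
While 4% of the post-interest balance exceeds $40.00, each month B ← (B·(1+r))·(1 − 0.04), i.e. B shrinks by the factor (1+r)·0.96 = 0.97744.
This holds for months 1–52. Entering month 53 the balance is $976.87; 4% of the post-interest balance is now below $40.00, so the flat $40.00 minimum applies from here.
From month 53 a fixed $40.00 at rate r clears $976.87 in 33 more payments. Total: 52 + 33 = 85 months.

85 months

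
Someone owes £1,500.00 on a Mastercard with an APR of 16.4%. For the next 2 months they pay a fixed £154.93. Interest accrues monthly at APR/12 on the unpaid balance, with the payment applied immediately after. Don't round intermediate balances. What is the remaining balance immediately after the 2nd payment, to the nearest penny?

£1,229.30

Monthly rate r = 16.4%/12 = 1.36667% = 0.0136667.
Each month: B ← B·(1+r) − £154.93.
Month 1: interest £20.50; balance after payment £1,365.57.
Month 2: interest £18.66; balance after payment £1,229.30.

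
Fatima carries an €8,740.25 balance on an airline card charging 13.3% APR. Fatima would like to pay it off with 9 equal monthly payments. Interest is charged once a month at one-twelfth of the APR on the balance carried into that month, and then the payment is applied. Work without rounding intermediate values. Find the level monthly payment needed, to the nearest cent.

€1,025.75

Monthly rate r = 13.3%/12 = 1.10833% = 0.0110833.
Level-payment amortization: P = B₀·r / (1 − (1+r)^(−n)) = 8740.25·0.0110833 / (1 − 1.01108^(−9)).
Denominator 1 − (1+r)^(−9) = 0.094439572.
P = 96.8711 / 0.094439572 ≈ 1025.75.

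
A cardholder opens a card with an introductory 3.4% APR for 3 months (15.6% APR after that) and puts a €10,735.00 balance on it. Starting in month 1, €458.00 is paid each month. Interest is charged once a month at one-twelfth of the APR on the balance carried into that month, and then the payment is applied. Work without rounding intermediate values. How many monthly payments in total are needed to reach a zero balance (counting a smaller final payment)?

Promo months 1–3 at r₀ = 3.4%/12 = 0.00283333; months 4+ at r₁ = 15.6%/12 = 0.013.
After month 3: iterate B ← B·(1+r₀) − €458.00 for 3 months → €9,448.61.
Then at r₁ with €458.00/mo: n₂ = −ln(1 − r₁·B/P)/ln(1+r₁) ≈ 24.17 → 25 more payments.

28 months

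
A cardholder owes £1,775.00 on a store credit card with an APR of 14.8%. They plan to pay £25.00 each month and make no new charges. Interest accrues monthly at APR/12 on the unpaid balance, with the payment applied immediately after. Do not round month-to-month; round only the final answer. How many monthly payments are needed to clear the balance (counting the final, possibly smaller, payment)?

171 months

Monthly rate r = 14.8%/12 = 1.23333% = 0.0123333.
Recurrence: B ← B·(1+r) − £25.00.
Month 1: interest £21.89; balance after payment £1,771.89.
Month 2: interest £21.85; balance after payment £1,768.74.
Closed form: n = −ln(1 − rB₀/P)/ln(1+r) = −ln(0.12433)/ln(1.01233) ≈ 170.077, so the balance reaches zero during payment 171.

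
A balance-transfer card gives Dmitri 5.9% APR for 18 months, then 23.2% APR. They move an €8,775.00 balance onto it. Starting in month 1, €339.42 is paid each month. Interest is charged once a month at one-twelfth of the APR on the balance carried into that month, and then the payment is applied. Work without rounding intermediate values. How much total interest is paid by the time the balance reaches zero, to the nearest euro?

Promo months 1–18 at r₀ = 5.9%/12 = 0.00491667; months 19+ at r₁ = 23.2%/12 = 0.0193333.
After month 18: iterate B ← B·(1+r₀) − €339.42 for 18 months → €3,213.20.
Then at r₁ with €339.42/mo: n₂ = −ln(1 − r₁·B/P)/ln(1+r₁) ≈ 10.56 → 11 more payments.
Total paid = 28·€339.42 + €189.70 = €9,693.46; interest = €9,693.46 − €8,775.00 = €918.46.

€918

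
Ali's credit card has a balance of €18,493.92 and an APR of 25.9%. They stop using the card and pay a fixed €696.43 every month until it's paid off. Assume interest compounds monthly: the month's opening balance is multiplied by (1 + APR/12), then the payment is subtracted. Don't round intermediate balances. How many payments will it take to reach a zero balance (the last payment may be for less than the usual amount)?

Monthly rate r = 25.9%/12 = 2.15833% = 0.0215833.
Recurrence: B ← B·(1+r) − €696.43.
Month 1: interest €399.16; balance after payment €18,196.65.
Month 2: interest €392.74; balance after payment €17,892.96.
Closed form: n = −ln(1 − rB₀/P)/ln(1+r) = −ln(0.42685)/ln(1.02158) ≈ 39.868, so the balance reaches zero during payment 40.

40 months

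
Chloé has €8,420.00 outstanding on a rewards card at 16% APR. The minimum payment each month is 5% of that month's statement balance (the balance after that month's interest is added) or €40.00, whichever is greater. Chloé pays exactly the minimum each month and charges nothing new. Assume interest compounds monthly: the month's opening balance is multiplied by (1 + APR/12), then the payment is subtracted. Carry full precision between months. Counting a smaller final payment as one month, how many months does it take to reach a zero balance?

Monthly rate r = 16%/12 = 1.33333% = 0.0133333.
While 5% of the post-interest balance exceeds €40.00, each month B ← (B·(1+r))·(1 − 0.05), i.e. B shrinks by the factor (1+r)·0.95 = 0.96267.
This holds for months 1–63. Entering month 64 the balance is €766.12; 5% of the post-interest balance is now below €40.00, so the flat €40.00 minimum applies from here.
From month 64 a fixed €40.00 at rate r clears €766.12 in 23 more payments. Total: 63 + 23 = 86 months.

86 months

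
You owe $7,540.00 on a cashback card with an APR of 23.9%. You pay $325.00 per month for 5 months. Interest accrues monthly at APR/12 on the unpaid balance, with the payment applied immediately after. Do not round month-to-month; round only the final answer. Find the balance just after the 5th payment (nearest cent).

Monthly rate r = 23.9%/12 = 1.99167% = 0.0199167.
Each month: B ← B·(1+r) − $325.00.
Month 1: interest $150.17; balance after payment $7,365.17.
Month 2: interest $146.69; balance after payment $7,186.86.
Month 3: interest $143.14; balance after payment $7,005.00.
Month 4: interest $139.52; balance after payment $6,819.52.
Month 5: interest $135.82; balance after payment $6,630.34.

$6,630.34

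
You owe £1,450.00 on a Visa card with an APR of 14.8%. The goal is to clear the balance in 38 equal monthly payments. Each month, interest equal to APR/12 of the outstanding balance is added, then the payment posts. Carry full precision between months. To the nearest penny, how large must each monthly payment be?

£48.03

Monthly rate r = 14.8%/12 = 1.23333% = 0.0123333.
Level-payment amortization: P = B₀·r / (1 − (1+r)^(−n)) = 1450.00·0.0123333 / (1 − 1.01233^(−38)).
Denominator 1 − (1+r)^(−38) = 0.372367265.
P = 17.8833 / 0.372367265 ≈ 48.03.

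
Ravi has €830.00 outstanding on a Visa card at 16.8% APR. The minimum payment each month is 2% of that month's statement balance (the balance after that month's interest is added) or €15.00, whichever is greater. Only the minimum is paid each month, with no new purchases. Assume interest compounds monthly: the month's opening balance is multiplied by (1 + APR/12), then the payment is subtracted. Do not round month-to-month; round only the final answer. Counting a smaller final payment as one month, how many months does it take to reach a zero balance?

103 months

Monthly rate r = 16.8%/12 = 1.4% = 0.014.
While 2% of the post-interest balance exceeds €15.00, each month B ← (B·(1+r))·(1 − 0.02), i.e. B shrinks by the factor (1+r)·0.98 = 0.99372.
This holds for months 1–19. Entering month 20 the balance is €736.37; 2% of the post-interest balance is now below €15.00, so the flat €15.00 minimum applies from here.
From month 20 a fixed €15.00 at rate r clears €736.37 in 84 more payments. Total: 19 + 84 = 103 months.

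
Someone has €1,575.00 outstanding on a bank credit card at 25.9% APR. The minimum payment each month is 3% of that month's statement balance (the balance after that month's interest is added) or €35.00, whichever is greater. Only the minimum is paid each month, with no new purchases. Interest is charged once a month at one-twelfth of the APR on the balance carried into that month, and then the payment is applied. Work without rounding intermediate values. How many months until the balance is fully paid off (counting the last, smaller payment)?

93 months

Monthly rate r = 25.9%/12 = 2.15833% = 0.0215833.
While 3% of the post-interest balance exceeds €35.00, each month B ← (B·(1+r))·(1 − 0.03), i.e. B shrinks by the factor (1+r)·0.97 = 0.99094.
This holds for months 1–36. Entering month 37 the balance is €1,134.80; 3% of the post-interest balance is now below €35.00, so the flat €35.00 minimum applies from here.
From month 37 a fixed €35.00 at rate r clears €1,134.80 in 57 more payments. Total: 36 + 57 = 93 months.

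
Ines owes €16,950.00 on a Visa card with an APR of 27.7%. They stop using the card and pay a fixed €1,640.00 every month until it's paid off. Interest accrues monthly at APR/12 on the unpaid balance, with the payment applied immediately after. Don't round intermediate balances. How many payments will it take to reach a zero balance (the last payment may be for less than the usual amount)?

Monthly rate r = 27.7%/12 = 2.30833% = 0.0230833.
Recurrence: B ← B·(1+r) − €1,640.00.
Month 1: interest €391.26; balance after payment €15,701.26.
Month 2: interest €362.44; balance after payment €14,423.70.
Closed form: n = −ln(1 − rB₀/P)/ln(1+r) = −ln(0.76143)/ln(1.02308) ≈ 11.944, so the balance reaches zero during payment 12.

12 payments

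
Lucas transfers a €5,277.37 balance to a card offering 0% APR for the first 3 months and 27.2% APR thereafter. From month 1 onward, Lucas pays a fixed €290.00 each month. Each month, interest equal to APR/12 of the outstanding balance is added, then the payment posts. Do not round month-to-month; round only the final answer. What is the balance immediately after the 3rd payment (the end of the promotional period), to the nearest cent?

€4,407.37

Promo months 1–3 at r₀ = 0%/12 = 0; months 4+ at r₁ = 27.2%/12 = 0.0226667.
After month 3 (no interest yet): B = €5,277.37 − 3·€290.00 = €4,407.37.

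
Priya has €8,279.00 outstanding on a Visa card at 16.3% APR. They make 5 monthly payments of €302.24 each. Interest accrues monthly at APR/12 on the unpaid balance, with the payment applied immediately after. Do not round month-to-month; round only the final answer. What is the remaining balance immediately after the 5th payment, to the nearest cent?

€7,303.95

Monthly rate r = 16.3%/12 = 1.35833% = 0.0135833.
Each month: B ← B·(1+r) − €302.24.
Month 1: interest €112.46; balance after payment €8,089.22.
Month 2: interest €109.88; balance after payment €7,896.85.
Month 3: interest €107.27; balance after payment €7,701.88.
Month 4: interest €104.62; balance after payment €7,504.26.
Month 5: interest €101.93; balance after payment €7,303.95.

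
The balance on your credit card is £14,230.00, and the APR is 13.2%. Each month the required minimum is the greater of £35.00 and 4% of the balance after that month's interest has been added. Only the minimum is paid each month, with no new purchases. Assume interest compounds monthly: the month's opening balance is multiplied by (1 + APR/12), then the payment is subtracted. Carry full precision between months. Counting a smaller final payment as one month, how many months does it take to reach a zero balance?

Monthly rate r = 13.2%/12 = 1.1% = 0.011.
While 4% of the post-interest balance exceeds £35.00, each month B ← (B·(1+r))·(1 − 0.04), i.e. B shrinks by the factor (1+r)·0.96 = 0.97056.
This holds for months 1–94. Entering month 95 the balance is £857.65; 4% of the post-interest balance is now below £35.00, so the flat £35.00 minimum applies from here.
From month 95 a fixed £35.00 at rate r clears £857.65 in 29 more payments. Total: 94 + 29 = 123 months.

123 months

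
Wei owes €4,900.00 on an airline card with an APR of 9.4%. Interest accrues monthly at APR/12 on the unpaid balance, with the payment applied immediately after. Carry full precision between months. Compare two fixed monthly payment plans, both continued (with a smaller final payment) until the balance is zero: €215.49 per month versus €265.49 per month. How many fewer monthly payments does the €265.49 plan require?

5 fewer payments

Monthly rate r = 9.4%/12 = 0.783333% = 0.00783333.
At €215.49/mo: n = ⌈−ln(1 − rB₀/P)/ln(1+r)⌉ = 26 payments (last €30.26); total interest = total paid − €4,900.00 = €517.51.
At €265.49/mo: 21 payments (last €3.45); total interest €413.25.
Payments saved = 26 − 21 = 5.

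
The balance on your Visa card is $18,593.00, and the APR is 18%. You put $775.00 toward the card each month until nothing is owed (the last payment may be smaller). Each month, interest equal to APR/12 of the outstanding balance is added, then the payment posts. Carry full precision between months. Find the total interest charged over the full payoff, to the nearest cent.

Monthly rate r = 18%/12 = 1.5% = 0.015.
Payoff takes n = ⌈−ln(1 − rB₀/P)/ln(1+r)⌉ = ⌈29.961⌉ = 30 payments; the last is $744.87.
Total paid = 29·$775.00 + $744.87 = $23,219.87.
Total interest = total paid − principal = $23,219.87 − $18,593.00 = $4,626.87.

$4,626.87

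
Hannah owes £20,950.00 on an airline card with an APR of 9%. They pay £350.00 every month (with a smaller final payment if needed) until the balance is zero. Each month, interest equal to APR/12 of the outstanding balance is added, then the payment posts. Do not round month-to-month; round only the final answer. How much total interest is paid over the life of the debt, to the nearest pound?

£6,963

Monthly rate r = 9%/12 = 0.75% = 0.0075.
Payoff takes n = ⌈−ln(1 − rB₀/P)/ln(1+r)⌉ = ⌈79.750⌉ = 80 payments; the last is £262.64.
Total paid = 79·£350.00 + £262.64 = £27,912.64.
Total interest = total paid − principal = £27,912.64 − £20,950.00 = £6,962.64.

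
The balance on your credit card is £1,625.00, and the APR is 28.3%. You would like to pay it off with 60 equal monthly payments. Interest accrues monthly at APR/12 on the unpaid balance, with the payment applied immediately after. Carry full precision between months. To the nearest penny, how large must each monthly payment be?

£50.89

Monthly rate r = 28.3%/12 = 2.35833% = 0.0235833.
Level-payment amortization: P = B₀·r / (1 − (1+r)^(−n)) = 1625.00·0.0235833 / (1 − 1.02358^(−60)).
Denominator 1 − (1+r)^(−60) = 0.753050784.
P = 38.3229 / 0.753050784 ≈ 50.89.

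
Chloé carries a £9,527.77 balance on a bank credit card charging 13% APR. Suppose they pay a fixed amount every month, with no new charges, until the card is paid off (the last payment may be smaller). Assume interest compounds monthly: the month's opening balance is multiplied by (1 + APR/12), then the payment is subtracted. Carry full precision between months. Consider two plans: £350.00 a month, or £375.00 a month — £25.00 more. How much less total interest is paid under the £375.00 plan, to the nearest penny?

Monthly rate r = 13%/12 = 1.08333% = 0.0108333.
At £350.00/mo: n = ⌈−ln(1 − rB₀/P)/ln(1+r)⌉ = 33 payments (last £150.64); total interest = total paid − £9,527.77 = £1,822.87.
At £375.00/mo: 30 payments (last £328.99); total interest £1,676.22.
Interest saved = £1,822.87 − £1,676.22 = £146.65.

£146.65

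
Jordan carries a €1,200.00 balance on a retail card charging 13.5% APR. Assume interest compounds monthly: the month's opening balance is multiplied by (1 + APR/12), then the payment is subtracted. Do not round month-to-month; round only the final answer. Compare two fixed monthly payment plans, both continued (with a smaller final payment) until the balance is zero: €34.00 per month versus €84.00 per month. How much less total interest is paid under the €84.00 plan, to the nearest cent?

€222.03

Monthly rate r = 13.5%/12 = 1.125% = 0.01125.
At €34.00/mo: n = ⌈−ln(1 − rB₀/P)/ln(1+r)⌉ = 46 payments (last €7.67); total interest = total paid − €1,200.00 = €337.67.
At €84.00/mo: 16 payments (last €55.64); total interest €115.64.
Interest saved = €337.67 − €115.64 = €222.03.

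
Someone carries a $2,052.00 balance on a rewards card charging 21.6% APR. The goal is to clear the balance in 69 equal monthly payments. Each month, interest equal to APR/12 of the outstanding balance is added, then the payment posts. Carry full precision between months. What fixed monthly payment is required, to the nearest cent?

Monthly rate r = 21.6%/12 = 1.8% = 0.018.
Level-payment amortization: P = B₀·r / (1 − (1+r)^(−n)) = 2052.00·0.018 / (1 − 1.018^(−69)).
Denominator 1 − (1+r)^(−69) = 0.707986239.
P = 36.936 / 0.707986239 ≈ 52.17.

$52.17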